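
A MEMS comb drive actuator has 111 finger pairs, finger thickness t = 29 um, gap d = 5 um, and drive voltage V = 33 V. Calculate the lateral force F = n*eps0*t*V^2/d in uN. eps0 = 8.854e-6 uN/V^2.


Step 1: Parameters: n=111, eps0=8.854e-6 uN/V^2, t=29 um, V=33 V, d=5 um
Step 2: V^2 = 1089
Step 3: F = 111 * 8.854e-6 * 29 * 1089 / 5
F = 6.208 uN


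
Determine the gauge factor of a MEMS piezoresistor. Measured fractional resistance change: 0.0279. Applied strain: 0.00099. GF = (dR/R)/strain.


Step 1: Identify values.
dR/R = 0.0279, strain = 0.00099
Step 2: GF = (dR/R) / strain = 0.0279 / 0.00099
GF = 28.2


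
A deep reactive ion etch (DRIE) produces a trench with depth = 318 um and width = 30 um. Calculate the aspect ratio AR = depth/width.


Step 1: AR = depth / width
Step 2: AR = 318 / 30
AR = 10.6


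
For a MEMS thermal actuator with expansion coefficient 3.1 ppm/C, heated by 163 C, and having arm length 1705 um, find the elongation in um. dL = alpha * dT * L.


Step 1: Convert CTE: alpha = 3.1 ppm/C = 3.1e-6 /C
Step 2: dL = 3.1e-6 * 163 * 1705
dL = 0.8615 um


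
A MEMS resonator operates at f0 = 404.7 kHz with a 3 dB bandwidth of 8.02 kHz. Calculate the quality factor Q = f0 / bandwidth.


Step 1: Q = f0 / bandwidth
Step 2: Q = 404.7 / 8.02
Q = 50.5


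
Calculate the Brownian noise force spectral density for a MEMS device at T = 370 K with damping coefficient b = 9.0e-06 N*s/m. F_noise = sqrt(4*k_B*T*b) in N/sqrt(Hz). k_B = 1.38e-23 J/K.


Step 1: Compute 4 * k_B * T * b
= 4 * 1.38e-23 * 370 * 9.0e-06
= 1.8382e-25 N^2/Hz
Step 2: F_noise = sqrt(1.8382e-25)
F_noise = 4.29e-13 N/sqrt(Hz)


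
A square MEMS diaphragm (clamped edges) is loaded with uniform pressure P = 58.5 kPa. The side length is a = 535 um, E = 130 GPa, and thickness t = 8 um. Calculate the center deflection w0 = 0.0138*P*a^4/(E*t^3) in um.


Step 1: Convert pressure to compatible units (E is in GPa, so P in GPa).
P = 58.5 kPa = 58.5e-6 GPa
Step 2: Compute numerator: 0.0138 * P * a^4.
a^4 = 535^4 = 81924750625
numerator = 0.0138 * 58.5e-6 * 81924750625 = 6.61379e+04
Step 3: Compute denominator: E * t^3 = 130 * 8^3 = 66560
Step 4: w0 = numerator / denominator = 6.61379e+04 / 66560 = 0.9937 um


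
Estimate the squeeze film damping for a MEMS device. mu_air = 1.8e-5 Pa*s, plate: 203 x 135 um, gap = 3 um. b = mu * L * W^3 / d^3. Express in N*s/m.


Step 1: Convert to SI.
L = 203e-6 m, W = 135e-6 m, d = 3e-6 m
Step 2: W^3 = (135e-6)^3 = 2.46e-12 m^3
Step 3: d^3 = (3e-6)^3 = 2.70e-17 m^3
Step 4: b = 1.8e-5 * 203e-6 * 2.46e-12 / 2.70e-17
b = 3.33e-04 N*s/m


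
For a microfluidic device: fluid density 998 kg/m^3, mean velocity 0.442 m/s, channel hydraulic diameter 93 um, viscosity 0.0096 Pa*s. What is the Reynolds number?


Step 1: Convert Dh to meters: Dh = 93e-6 m
Step 2: Re = rho * v * Dh / mu
Re = 998 * 0.442 * 93e-6 / 0.0096
Re = 4.273


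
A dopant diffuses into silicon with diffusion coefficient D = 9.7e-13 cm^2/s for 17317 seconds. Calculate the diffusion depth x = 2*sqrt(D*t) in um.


Step 1: Compute D*t = 9.7e-13 * 17317 = 1.679749e-08 cm^2
Step 2: sqrt(D*t) = 1.29605e-04 cm
Step 3: x = 2 * 1.29605e-04 cm = 2.5921e-04 cm
Step 4: Convert to um (1 cm = 1e4 um): x = 2.592 um


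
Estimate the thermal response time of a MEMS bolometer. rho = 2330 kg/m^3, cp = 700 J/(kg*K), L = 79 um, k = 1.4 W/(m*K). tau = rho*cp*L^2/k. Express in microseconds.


Step 1: Convert L to m: L = 79e-6 m
Step 2: L^2 = (79e-6)^2 = 6.241e-09 m^2
Step 3: tau = 2330 * 700 * 6.241e-09 / 1.4 = 7.270765e-03 s
Step 4: Convert to microseconds (multiply by 1e6).
tau = 7270.765 us


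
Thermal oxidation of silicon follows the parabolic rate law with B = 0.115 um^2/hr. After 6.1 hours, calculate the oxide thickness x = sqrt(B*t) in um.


Step 1: Compute B*t = 0.115 * 6.1 = 0.7015
Step 2: x = sqrt(0.7015)
x = 0.838 um


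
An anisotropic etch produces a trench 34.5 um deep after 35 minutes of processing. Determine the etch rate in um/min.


Step 1: Etch rate = depth / time
Step 2: rate = 34.5 / 35
rate = 0.986 um/min


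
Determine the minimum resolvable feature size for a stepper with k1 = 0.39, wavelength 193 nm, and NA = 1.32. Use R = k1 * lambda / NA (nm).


Step 1: Identify values: k1 = 0.39, lambda = 193 nm, NA = 1.32
Step 2: R = k1 * lambda / NA
R = 0.39 * 193 / 1.32
R = 57.0 nm


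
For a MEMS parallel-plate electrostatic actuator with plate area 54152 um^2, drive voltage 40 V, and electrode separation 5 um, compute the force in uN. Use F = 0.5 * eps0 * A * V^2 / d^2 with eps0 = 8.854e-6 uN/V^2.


Step 1: Identify parameters.
eps0 = 8.854e-6 uN/V^2, A = 54152 um^2, V = 40 V, d = 5 um
Step 2: Compute V^2 = 40^2 = 1600
Step 3: Compute d^2 = 5^2 = 25
Step 4: F = 0.5 * 8.854e-6 * 54152 * 1600 / 25
F = 15.343 uN


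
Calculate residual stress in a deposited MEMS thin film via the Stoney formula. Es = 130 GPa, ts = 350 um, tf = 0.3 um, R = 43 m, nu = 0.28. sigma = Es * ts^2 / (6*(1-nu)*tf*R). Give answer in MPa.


Step 1: Compute numerator: Es * ts^2 = 130 * 350^2 = 15925000 (GPa*um^2)
Step 2: Compute denominator (R in um): 6*(1-nu)*tf*R = 6*0.72*0.3*43e6 = 55728000.0 (um^2)
Step 3: sigma (GPa) = 15925000 / 55728000.0 = 2.85763e-01 GPa
Step 4: Convert to MPa (x1000): sigma = 285.8 MPa


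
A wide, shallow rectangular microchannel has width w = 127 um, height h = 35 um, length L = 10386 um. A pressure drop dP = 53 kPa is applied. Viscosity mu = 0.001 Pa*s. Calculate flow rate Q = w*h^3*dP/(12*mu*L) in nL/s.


Step 1: Convert all dimensions to SI (meters).
w = 127e-6 m, h = 35e-6 m, L = 10386e-6 m, dP = 53e3 Pa
Step 2: Q = w * h^3 * dP / (12 * mu * L)
Q = 127e-6 * (35e-6)^3 * 53e3 / (12 * 0.001 * 10386e-6) = 2.31555e-09 m^3/s
Step 3: Convert Q from m^3/s to nL/s (1 m^3 = 1e12 nL, so multiply by 1e12).
Q = 2315.55 nL/s


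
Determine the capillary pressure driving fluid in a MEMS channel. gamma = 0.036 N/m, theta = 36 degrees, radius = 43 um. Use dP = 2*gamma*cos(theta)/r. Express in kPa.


Step 1: cos(36 deg) = 0.809
Step 2: Convert r to m: r = 43e-6 m
Step 3: dP = 2 * 0.036 * 0.809 / 43e-6 = 1354.6 Pa
Step 4: Convert Pa to kPa (divide by 1000).
dP = 1.35 kPa


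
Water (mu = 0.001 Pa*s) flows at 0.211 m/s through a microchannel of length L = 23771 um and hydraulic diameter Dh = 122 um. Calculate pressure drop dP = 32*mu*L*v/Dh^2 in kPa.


Step 1: Convert to SI: L = 23771e-6 m, Dh = 122e-6 m
Step 2: dP = 32 * 0.001 * 23771e-6 * 0.211 / (122e-6)^2
Step 3: dP = 10783.51 Pa
Step 4: Convert to kPa: dP = 10.78 kPa


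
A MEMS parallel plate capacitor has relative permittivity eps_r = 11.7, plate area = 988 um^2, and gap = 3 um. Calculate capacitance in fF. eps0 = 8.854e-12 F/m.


Step 1: Convert area to m^2: A = 988e-12 m^2
Step 2: Convert gap to m: d = 3e-6 m
Step 3: C = eps0 * eps_r * A / d
C = 8.854e-12 * 11.7 * 988e-12 / 3e-6
Step 4: Convert to fF (multiply by 1e15).
C = 34.12 fF


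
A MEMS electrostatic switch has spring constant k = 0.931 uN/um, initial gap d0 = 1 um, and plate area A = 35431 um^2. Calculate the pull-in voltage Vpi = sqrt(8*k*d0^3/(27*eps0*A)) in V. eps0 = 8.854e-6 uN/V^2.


Step 1: Compute numerator: 8 * k * d0^3 = 8 * 0.931 * 1^3 = 7.448
Step 2: Compute denominator: 27 * eps0 * A = 27 * 8.854e-6 * 35431 = 8.470064
Step 3: Vpi = sqrt(7.448 / 8.470064)
Vpi = 0.94 V


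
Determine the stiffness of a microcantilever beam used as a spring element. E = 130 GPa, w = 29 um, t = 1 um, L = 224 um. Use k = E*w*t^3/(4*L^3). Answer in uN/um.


Step 1: Convert E to consistent units (1 GPa = 1000 uN/um^2).
E = 130 GPa = 130000 uN/um^2
Step 2: Compute t^3 = 1^3 = 1
Step 3: Compute L^3 = 224^3 = 11239424
Step 4: k = 130000 * 29 * 1 / (4 * 11239424)
k = 0.0839 uN/um


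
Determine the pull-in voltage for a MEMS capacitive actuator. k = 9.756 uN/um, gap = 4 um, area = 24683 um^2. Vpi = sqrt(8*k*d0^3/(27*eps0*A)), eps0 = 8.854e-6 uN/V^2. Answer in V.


Step 1: Compute numerator: 8 * k * d0^3 = 8 * 9.756 * 4^3 = 4995.072
Step 2: Compute denominator: 27 * eps0 * A = 27 * 8.854e-6 * 24683 = 5.900669
Step 3: Vpi = sqrt(4995.072 / 5.900669)
Vpi = 29.1 V


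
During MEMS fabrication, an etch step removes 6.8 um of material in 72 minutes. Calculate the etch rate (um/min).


Step 1: Etch rate = depth / time
Step 2: rate = 6.8 / 72
rate = 0.094 um/min


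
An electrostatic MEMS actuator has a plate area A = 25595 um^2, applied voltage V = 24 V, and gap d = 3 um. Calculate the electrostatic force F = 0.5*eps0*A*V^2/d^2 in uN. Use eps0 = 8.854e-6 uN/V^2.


Step 1: Identify parameters.
eps0 = 8.854e-6 uN/V^2, A = 25595 um^2, V = 24 V, d = 3 um
Step 2: Compute V^2 = 24^2 = 576
Step 3: Compute d^2 = 3^2 = 9
Step 4: F = 0.5 * 8.854e-6 * 25595 * 576 / 9
F = 7.252 uN


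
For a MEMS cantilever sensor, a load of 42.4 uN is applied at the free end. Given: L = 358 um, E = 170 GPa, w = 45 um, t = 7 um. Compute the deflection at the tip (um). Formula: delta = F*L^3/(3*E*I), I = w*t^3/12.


Step 1: Calculate the second moment of area.
I = w * t^3 / 12 = 45 * 7^3 / 12 = 1286.25 um^4
Step 2: Convert E to consistent units (1 GPa = 1000 uN/um^2).
E = 170 GPa = 170000 uN/um^2
Step 3: Calculate tip deflection.
delta = F * L^3 / (3 * E * I)
delta = 42.4 * 358^3 / (3 * 170000 * 1286.25)
delta = 2.9656 um


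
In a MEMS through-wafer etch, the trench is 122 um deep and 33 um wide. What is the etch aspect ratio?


Step 1: AR = depth / width
Step 2: AR = 122 / 33
AR = 3.7


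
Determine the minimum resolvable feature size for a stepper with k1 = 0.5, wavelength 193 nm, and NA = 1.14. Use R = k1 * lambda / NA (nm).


Step 1: Identify values: k1 = 0.5, lambda = 193 nm, NA = 1.14
Step 2: R = k1 * lambda / NA
R = 0.5 * 193 / 1.14
R = 84.6 nm


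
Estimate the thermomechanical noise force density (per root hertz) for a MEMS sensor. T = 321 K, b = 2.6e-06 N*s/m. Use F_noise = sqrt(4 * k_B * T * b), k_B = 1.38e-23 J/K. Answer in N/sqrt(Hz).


Step 1: Compute 4 * k_B * T * b
= 4 * 1.38e-23 * 321 * 2.6e-06
= 4.6070e-26 N^2/Hz
Step 2: F_noise = sqrt(4.6070e-26)
F_noise = 2.15e-13 N/sqrt(Hz)


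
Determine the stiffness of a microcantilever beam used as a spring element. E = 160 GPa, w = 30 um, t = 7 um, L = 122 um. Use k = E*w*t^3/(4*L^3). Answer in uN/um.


Step 1: Convert E to consistent units (1 GPa = 1000 uN/um^2).
E = 160 GPa = 160000 uN/um^2
Step 2: Compute t^3 = 7^3 = 343
Step 3: Compute L^3 = 122^3 = 1815848
Step 4: k = 160000 * 30 * 343 / (4 * 1815848)
k = 226.671 uN/um


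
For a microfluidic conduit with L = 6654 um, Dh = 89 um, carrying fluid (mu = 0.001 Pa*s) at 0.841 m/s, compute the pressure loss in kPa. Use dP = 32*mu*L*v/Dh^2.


Step 1: Convert to SI: L = 6654e-6 m, Dh = 89e-6 m
Step 2: dP = 32 * 0.001 * 6654e-6 * 0.841 / (89e-6)^2
Step 3: dP = 22607.30 Pa
Step 4: Convert to kPa: dP = 22.61 kPa


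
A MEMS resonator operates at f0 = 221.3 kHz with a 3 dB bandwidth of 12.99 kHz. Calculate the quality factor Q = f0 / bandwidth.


Step 1: Q = f0 / bandwidth
Step 2: Q = 221.3 / 12.99
Q = 17.0


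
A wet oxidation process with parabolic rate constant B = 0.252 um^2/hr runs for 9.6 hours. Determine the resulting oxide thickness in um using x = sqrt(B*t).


Step 1: Compute B*t = 0.252 * 9.6 = 2.4192
Step 2: x = sqrt(2.4192)
x = 1.555 um


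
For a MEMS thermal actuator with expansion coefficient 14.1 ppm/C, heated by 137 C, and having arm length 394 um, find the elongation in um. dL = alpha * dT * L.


Step 1: Convert CTE: alpha = 14.1 ppm/C = 14.1e-6 /C
Step 2: dL = 14.1e-6 * 137 * 394
dL = 0.7611 um


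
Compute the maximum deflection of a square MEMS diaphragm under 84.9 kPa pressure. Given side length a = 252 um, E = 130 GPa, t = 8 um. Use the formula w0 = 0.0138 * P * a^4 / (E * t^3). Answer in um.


Step 1: Convert pressure to compatible units (E is in GPa, so P in GPa).
P = 84.9 kPa = 84.9e-6 GPa
Step 2: Compute numerator: 0.0138 * P * a^4.
a^4 = 252^4 = 4032758016
numerator = 0.0138 * 84.9e-6 * 4032758016 = 4.725e+03
Step 3: Compute denominator: E * t^3 = 130 * 8^3 = 66560
Step 4: w0 = numerator / denominator = 4.725e+03 / 66560 = 0.071 um


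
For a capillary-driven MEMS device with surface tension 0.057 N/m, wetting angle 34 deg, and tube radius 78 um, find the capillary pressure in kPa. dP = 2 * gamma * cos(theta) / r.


Step 1: cos(34 deg) = 0.829
Step 2: Convert r to m: r = 78e-6 m
Step 3: dP = 2 * 0.057 * 0.829 / 78e-6 = 1211.6 Pa
Step 4: Convert Pa to kPa (divide by 1000).
dP = 1.21 kPa


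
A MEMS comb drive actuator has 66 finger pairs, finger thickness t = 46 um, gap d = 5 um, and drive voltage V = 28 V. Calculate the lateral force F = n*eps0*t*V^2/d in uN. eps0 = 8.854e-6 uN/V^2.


Step 1: Parameters: n=66, eps0=8.854e-6 uN/V^2, t=46 um, V=28 V, d=5 um
Step 2: V^2 = 784
Step 3: F = 66 * 8.854e-6 * 46 * 784 / 5
F = 4.215 uN


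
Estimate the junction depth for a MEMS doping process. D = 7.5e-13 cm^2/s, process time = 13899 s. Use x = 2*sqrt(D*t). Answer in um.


Step 1: Compute D*t = 7.5e-13 * 13899 = 1.042425e-08 cm^2
Step 2: sqrt(D*t) = 1.02099e-04 cm
Step 3: x = 2 * 1.02099e-04 cm = 2.04198e-04 cm
Step 4: Convert to um (1 cm = 1e4 um): x = 2.042 um


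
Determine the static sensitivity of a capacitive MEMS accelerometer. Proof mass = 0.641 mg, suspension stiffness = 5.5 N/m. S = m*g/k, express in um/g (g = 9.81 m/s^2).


Step 1: Convert mass: m = 0.641 mg = 6.41e-07 kg
Step 2: S = m * g / k = 6.41e-07 * 9.81 / 5.5
Step 3: S = 1.14e-06 m/g
Step 4: Convert to um/g: S = 1.143 um/g


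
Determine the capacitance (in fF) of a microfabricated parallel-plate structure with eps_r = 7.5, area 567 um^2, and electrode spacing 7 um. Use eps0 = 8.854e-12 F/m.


Step 1: Convert area to m^2: A = 567e-12 m^2
Step 2: Convert gap to m: d = 7e-6 m
Step 3: C = eps0 * eps_r * A / d
C = 8.854e-12 * 7.5 * 567e-12 / 7e-6
Step 4: Convert to fF (multiply by 1e15).
C = 5.38 fF


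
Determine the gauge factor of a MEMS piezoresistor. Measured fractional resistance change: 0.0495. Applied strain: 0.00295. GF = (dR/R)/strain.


Step 1: Identify values.
dR/R = 0.0495, strain = 0.00295
Step 2: GF = (dR/R) / strain = 0.0495 / 0.00295
GF = 16.8


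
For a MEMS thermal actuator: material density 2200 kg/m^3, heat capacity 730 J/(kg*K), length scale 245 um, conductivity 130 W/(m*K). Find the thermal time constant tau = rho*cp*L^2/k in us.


Step 1: Convert L to m: L = 245e-6 m
Step 2: L^2 = (245e-6)^2 = 6.0025e-08 m^2
Step 3: tau = 2200 * 730 * 6.0025e-08 / 130 = 7.415396e-04 s
Step 4: Convert to microseconds (multiply by 1e6).
tau = 741.54 us


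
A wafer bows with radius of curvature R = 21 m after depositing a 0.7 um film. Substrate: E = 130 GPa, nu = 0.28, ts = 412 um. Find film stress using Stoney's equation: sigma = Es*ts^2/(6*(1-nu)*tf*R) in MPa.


Step 1: Compute numerator: Es * ts^2 = 130 * 412^2 = 22066720 (GPa*um^2)
Step 2: Compute denominator (R in um): 6*(1-nu)*tf*R = 6*0.72*0.7*21e6 = 63504000.0 (um^2)
Step 3: sigma (GPa) = 22066720 / 63504000.0 = 3.47486e-01 GPa
Step 4: Convert to MPa (x1000): sigma = 347.5 MPa


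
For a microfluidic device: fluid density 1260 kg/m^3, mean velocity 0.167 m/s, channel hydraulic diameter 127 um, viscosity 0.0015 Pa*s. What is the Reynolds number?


Step 1: Convert Dh to meters: Dh = 127e-6 m
Step 2: Re = rho * v * Dh / mu
Re = 1260 * 0.167 * 127e-6 / 0.0015
Re = 17.816


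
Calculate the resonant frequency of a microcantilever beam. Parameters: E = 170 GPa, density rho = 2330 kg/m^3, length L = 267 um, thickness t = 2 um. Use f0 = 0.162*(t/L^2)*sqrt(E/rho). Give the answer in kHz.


Step 1: Convert units to SI.
t_SI = 2e-6 m, L_SI = 267e-6 m
Step 2: Calculate sqrt(E/rho).
sqrt(170e9 / 2330) = 8541.74 m/s
Step 3: Compute f0.
f0 = 0.162 * 2e-6 / (267e-6)^2 * 8541.74 = 38821.2 Hz = 38.82 kHz


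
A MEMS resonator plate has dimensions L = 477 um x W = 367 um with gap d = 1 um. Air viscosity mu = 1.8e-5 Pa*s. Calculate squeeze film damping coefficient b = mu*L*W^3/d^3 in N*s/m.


Step 1: Convert to SI.
L = 477e-6 m, W = 367e-6 m, d = 1e-6 m
Step 2: W^3 = (367e-6)^3 = 4.94e-11 m^3
Step 3: d^3 = (1e-6)^3 = 1.00e-18 m^3
Step 4: b = 1.8e-5 * 477e-6 * 4.94e-11 / 1.00e-18
b = 4.24e-01 N*s/m


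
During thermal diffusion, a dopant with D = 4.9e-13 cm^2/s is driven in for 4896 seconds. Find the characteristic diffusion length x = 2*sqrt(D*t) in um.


Step 1: Compute D*t = 4.9e-13 * 4896 = 2.39904e-09 cm^2
Step 2: sqrt(D*t) = 4.898e-05 cm
Step 3: x = 2 * 4.898e-05 cm = 9.796e-05 cm
Step 4: Convert to um (1 cm = 1e4 um): x = 0.98 um


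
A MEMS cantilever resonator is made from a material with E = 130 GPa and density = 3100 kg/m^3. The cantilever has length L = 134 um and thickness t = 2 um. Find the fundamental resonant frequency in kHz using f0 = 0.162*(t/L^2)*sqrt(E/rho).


Step 1: Convert units to SI.
t_SI = 2e-6 m, L_SI = 134e-6 m
Step 2: Calculate sqrt(E/rho).
sqrt(130e9 / 3100) = 6475.76 m/s
Step 3: Compute f0.
f0 = 0.162 * 2e-6 / (134e-6)^2 * 6475.76 = 116849.3 Hz = 116.85 kHz


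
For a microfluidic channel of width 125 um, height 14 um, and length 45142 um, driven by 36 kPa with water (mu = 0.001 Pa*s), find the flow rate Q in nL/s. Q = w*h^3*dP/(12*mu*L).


Step 1: Convert all dimensions to SI (meters).
w = 125e-6 m, h = 14e-6 m, L = 45142e-6 m, dP = 36e3 Pa
Step 2: Q = w * h^3 * dP / (12 * mu * L)
Q = 125e-6 * (14e-6)^3 * 36e3 / (12 * 0.001 * 45142e-6) = 2.279474e-11 m^3/s
Step 3: Convert Q from m^3/s to nL/s (1 m^3 = 1e12 nL, so multiply by 1e12).
Q = 22.795 nL/s


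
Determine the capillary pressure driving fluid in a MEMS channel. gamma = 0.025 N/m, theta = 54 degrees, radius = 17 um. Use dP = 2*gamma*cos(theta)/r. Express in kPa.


Step 1: cos(54 deg) = 0.5878
Step 2: Convert r to m: r = 17e-6 m
Step 3: dP = 2 * 0.025 * 0.5878 / 17e-6 = 1728.8 Pa
Step 4: Convert Pa to kPa (divide by 1000).
dP = 1.73 kPa


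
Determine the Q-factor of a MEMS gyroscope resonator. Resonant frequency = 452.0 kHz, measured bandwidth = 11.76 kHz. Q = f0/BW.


Step 1: Q = f0 / bandwidth
Step 2: Q = 452.0 / 11.76
Q = 38.4


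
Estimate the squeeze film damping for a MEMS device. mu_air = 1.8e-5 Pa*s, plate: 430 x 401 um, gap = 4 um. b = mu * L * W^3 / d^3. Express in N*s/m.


Step 1: Convert to SI.
L = 430e-6 m, W = 401e-6 m, d = 4e-6 m
Step 2: W^3 = (401e-6)^3 = 6.45e-11 m^3
Step 3: d^3 = (4e-6)^3 = 6.40e-17 m^3
Step 4: b = 1.8e-5 * 430e-6 * 6.45e-11 / 6.40e-17
b = 7.80e-03 N*s/m


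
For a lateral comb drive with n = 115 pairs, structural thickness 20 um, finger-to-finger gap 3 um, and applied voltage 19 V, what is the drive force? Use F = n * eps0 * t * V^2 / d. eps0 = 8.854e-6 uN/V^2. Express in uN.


Step 1: Parameters: n=115, eps0=8.854e-6 uN/V^2, t=20 um, V=19 V, d=3 um
Step 2: V^2 = 361
Step 3: F = 115 * 8.854e-6 * 20 * 361 / 3
F = 2.45 uN


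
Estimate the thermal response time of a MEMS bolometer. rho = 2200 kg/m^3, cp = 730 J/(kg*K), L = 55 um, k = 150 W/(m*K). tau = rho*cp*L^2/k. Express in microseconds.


Step 1: Convert L to m: L = 55e-6 m
Step 2: L^2 = (55e-6)^2 = 3.025e-09 m^2
Step 3: tau = 2200 * 730 * 3.025e-09 / 150 = 3.238767e-05 s
Step 4: Convert to microseconds (multiply by 1e6).
tau = 32.388 us


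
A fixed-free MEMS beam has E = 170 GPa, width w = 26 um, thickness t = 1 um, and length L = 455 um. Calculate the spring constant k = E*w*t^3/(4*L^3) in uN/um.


Step 1: Convert E to consistent units (1 GPa = 1000 uN/um^2).
E = 170 GPa = 170000 uN/um^2
Step 2: Compute t^3 = 1^3 = 1
Step 3: Compute L^3 = 455^3 = 94196375
Step 4: k = 170000 * 26 * 1 / (4 * 94196375)
k = 0.0117 uN/um


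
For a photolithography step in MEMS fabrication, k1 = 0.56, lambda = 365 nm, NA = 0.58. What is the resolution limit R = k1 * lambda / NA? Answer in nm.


Step 1: Identify values: k1 = 0.56, lambda = 365 nm, NA = 0.58
Step 2: R = k1 * lambda / NA
R = 0.56 * 365 / 0.58
R = 352.4 nm


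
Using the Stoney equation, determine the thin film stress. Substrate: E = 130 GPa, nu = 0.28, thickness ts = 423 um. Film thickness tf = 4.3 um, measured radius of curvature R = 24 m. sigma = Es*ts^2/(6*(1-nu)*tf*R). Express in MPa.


Step 1: Compute numerator: Es * ts^2 = 130 * 423^2 = 23260770 (GPa*um^2)
Step 2: Compute denominator (R in um): 6*(1-nu)*tf*R = 6*0.72*4.3*24e6 = 445824000.0 (um^2)
Step 3: sigma (GPa) = 23260770 / 445824000.0 = 5.2175e-02 GPa
Step 4: Convert to MPa (x1000): sigma = 52.2 MPa


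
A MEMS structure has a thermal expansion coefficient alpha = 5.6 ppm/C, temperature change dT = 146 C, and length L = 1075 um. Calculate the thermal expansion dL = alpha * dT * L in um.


Step 1: Convert CTE: alpha = 5.6 ppm/C = 5.6e-6 /C
Step 2: dL = 5.6e-6 * 146 * 1075
dL = 0.8789 um


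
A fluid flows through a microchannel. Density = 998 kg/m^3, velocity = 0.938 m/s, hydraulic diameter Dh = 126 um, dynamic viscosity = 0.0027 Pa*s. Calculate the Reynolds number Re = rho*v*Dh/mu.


Step 1: Convert Dh to meters: Dh = 126e-6 m
Step 2: Re = rho * v * Dh / mu
Re = 998 * 0.938 * 126e-6 / 0.0027
Re = 43.686


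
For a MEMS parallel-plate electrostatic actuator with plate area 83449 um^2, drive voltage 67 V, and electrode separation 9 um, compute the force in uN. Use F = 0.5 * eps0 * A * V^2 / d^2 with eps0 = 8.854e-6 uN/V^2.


Step 1: Identify parameters.
eps0 = 8.854e-6 uN/V^2, A = 83449 um^2, V = 67 V, d = 9 um
Step 2: Compute V^2 = 67^2 = 4489
Step 3: Compute d^2 = 9^2 = 81
Step 4: F = 0.5 * 8.854e-6 * 83449 * 4489 / 81
F = 20.474 uN


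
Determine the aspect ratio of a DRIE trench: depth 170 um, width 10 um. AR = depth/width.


Step 1: AR = depth / width
Step 2: AR = 170 / 10
AR = 17.0


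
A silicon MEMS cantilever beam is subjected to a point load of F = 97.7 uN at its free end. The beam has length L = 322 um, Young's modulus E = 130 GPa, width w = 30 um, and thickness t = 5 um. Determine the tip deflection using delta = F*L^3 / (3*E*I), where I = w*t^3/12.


Step 1: Calculate the second moment of area.
I = w * t^3 / 12 = 30 * 5^3 / 12 = 312.5 um^4
Step 2: Convert E to consistent units (1 GPa = 1000 uN/um^2).
E = 130 GPa = 130000 uN/um^2
Step 3: Calculate tip deflection.
delta = F * L^3 / (3 * E * I)
delta = 97.7 * 322^3 / (3 * 130000 * 312.5)
delta = 26.7638 um


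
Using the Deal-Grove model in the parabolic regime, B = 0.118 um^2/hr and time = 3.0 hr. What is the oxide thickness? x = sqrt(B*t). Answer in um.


Step 1: Compute B*t = 0.118 * 3.0 = 0.354
Step 2: x = sqrt(0.354)
x = 0.595 um


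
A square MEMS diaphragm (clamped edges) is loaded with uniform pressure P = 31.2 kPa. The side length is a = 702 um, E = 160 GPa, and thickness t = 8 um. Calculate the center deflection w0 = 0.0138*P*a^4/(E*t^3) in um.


Step 1: Convert pressure to compatible units (E is in GPa, so P in GPa).
P = 31.2 kPa = 31.2e-6 GPa
Step 2: Compute numerator: 0.0138 * P * a^4.
a^4 = 702^4 = 242855782416
numerator = 0.0138 * 31.2e-6 * 242855782416 = 1.04564e+05
Step 3: Compute denominator: E * t^3 = 160 * 8^3 = 81920
Step 4: w0 = numerator / denominator = 1.04564e+05 / 81920 = 1.2764 um


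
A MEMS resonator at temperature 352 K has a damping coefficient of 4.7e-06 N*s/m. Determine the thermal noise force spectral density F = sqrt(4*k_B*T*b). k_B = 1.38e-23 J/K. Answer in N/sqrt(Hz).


Step 1: Compute 4 * k_B * T * b
= 4 * 1.38e-23 * 352 * 4.7e-06
= 9.1323e-26 N^2/Hz
Step 2: F_noise = sqrt(9.1323e-26)
F_noise = 3.02e-13 N/sqrt(Hz)


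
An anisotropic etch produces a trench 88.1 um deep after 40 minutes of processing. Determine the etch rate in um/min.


Step 1: Etch rate = depth / time
Step 2: rate = 88.1 / 40
rate = 2.202 um/min


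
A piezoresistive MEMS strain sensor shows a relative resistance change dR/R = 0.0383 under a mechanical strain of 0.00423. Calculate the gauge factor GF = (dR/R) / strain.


Step 1: Identify values.
dR/R = 0.0383, strain = 0.00423
Step 2: GF = (dR/R) / strain = 0.0383 / 0.00423
GF = 9.1


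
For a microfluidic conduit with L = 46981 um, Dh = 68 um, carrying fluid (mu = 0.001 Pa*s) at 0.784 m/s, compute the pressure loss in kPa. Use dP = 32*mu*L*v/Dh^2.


Step 1: Convert to SI: L = 46981e-6 m, Dh = 68e-6 m
Step 2: dP = 32 * 0.001 * 46981e-6 * 0.784 / (68e-6)^2
Step 3: dP = 254900.37 Pa
Step 4: Convert to kPa: dP = 254.9 kPa


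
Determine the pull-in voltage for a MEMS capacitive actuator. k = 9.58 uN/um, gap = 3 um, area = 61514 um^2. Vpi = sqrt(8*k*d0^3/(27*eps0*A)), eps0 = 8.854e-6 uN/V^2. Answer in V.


Step 1: Compute numerator: 8 * k * d0^3 = 8 * 9.58 * 3^3 = 2069.28
Step 2: Compute denominator: 27 * eps0 * A = 27 * 8.854e-6 * 61514 = 14.705414
Step 3: Vpi = sqrt(2069.28 / 14.705414)
Vpi = 11.86 V


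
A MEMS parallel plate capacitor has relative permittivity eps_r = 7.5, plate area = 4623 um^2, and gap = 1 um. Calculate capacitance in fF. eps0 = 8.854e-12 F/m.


Step 1: Convert area to m^2: A = 4623e-12 m^2
Step 2: Convert gap to m: d = 1e-6 m
Step 3: C = eps0 * eps_r * A / d
C = 8.854e-12 * 7.5 * 4623e-12 / 1e-6
Step 4: Convert to fF (multiply by 1e15).
C = 306.99 fF


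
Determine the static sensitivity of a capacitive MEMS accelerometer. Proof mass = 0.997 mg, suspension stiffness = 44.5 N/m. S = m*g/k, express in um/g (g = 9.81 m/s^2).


Step 1: Convert mass: m = 0.997 mg = 9.97e-07 kg
Step 2: S = m * g / k = 9.97e-07 * 9.81 / 44.5
Step 3: S = 2.20e-07 m/g
Step 4: Convert to um/g: S = 0.22 um/g


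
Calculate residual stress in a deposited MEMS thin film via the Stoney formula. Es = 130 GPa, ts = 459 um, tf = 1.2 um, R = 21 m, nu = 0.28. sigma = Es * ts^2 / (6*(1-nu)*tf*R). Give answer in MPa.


Step 1: Compute numerator: Es * ts^2 = 130 * 459^2 = 27388530 (GPa*um^2)
Step 2: Compute denominator (R in um): 6*(1-nu)*tf*R = 6*0.72*1.2*21e6 = 108864000.0 (um^2)
Step 3: sigma (GPa) = 27388530 / 108864000.0 = 2.51585e-01 GPa
Step 4: Convert to MPa (x1000): sigma = 251.6 MPa


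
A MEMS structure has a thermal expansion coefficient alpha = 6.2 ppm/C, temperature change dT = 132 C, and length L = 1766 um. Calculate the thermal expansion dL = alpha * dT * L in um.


Step 1: Convert CTE: alpha = 6.2 ppm/C = 6.2e-6 /C
Step 2: dL = 6.2e-6 * 132 * 1766
dL = 1.4453 um


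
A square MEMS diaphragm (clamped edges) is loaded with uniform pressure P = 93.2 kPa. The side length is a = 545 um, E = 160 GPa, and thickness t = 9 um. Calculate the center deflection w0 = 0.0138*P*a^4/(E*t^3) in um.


Step 1: Convert pressure to compatible units (E is in GPa, so P in GPa).
P = 93.2 kPa = 93.2e-6 GPa
Step 2: Compute numerator: 0.0138 * P * a^4.
a^4 = 545^4 = 88223850625
numerator = 0.0138 * 93.2e-6 * 88223850625 = 1.1347e+05
Step 3: Compute denominator: E * t^3 = 160 * 9^3 = 116640
Step 4: w0 = numerator / denominator = 1.1347e+05 / 116640 = 0.9728 um


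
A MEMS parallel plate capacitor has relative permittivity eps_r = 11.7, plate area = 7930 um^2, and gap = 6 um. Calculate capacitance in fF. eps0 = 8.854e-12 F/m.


Step 1: Convert area to m^2: A = 7930e-12 m^2
Step 2: Convert gap to m: d = 6e-6 m
Step 3: C = eps0 * eps_r * A / d
C = 8.854e-12 * 11.7 * 7930e-12 / 6e-6
Step 4: Convert to fF (multiply by 1e15).
C = 136.91 fF


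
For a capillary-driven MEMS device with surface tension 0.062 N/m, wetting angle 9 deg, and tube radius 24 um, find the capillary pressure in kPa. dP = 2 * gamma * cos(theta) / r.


Step 1: cos(9 deg) = 0.9877
Step 2: Convert r to m: r = 24e-6 m
Step 3: dP = 2 * 0.062 * 0.9877 / 24e-6 = 5103.1 Pa
Step 4: Convert Pa to kPa (divide by 1000).
dP = 5.1 kPa


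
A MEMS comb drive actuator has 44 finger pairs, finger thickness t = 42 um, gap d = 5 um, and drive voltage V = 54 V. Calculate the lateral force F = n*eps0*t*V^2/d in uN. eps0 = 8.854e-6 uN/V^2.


Step 1: Parameters: n=44, eps0=8.854e-6 uN/V^2, t=42 um, V=54 V, d=5 um
Step 2: V^2 = 2916
Step 3: F = 44 * 8.854e-6 * 42 * 2916 / 5
F = 9.542 uN


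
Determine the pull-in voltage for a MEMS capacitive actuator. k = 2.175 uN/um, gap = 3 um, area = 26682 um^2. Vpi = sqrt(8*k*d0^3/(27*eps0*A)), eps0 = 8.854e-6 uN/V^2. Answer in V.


Step 1: Compute numerator: 8 * k * d0^3 = 8 * 2.175 * 3^3 = 469.8
Step 2: Compute denominator: 27 * eps0 * A = 27 * 8.854e-6 * 26682 = 6.378546
Step 3: Vpi = sqrt(469.8 / 6.378546)
Vpi = 8.58 V


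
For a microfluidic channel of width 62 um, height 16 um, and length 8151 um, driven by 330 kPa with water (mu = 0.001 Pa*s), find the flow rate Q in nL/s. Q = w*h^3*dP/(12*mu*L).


Step 1: Convert all dimensions to SI (meters).
w = 62e-6 m, h = 16e-6 m, L = 8151e-6 m, dP = 330e3 Pa
Step 2: Q = w * h^3 * dP / (12 * mu * L)
Q = 62e-6 * (16e-6)^3 * 330e3 / (12 * 0.001 * 8151e-6) = 8.5678812e-10 m^3/s
Step 3: Convert Q from m^3/s to nL/s (1 m^3 = 1e12 nL, so multiply by 1e12).
Q = 856.788 nL/s


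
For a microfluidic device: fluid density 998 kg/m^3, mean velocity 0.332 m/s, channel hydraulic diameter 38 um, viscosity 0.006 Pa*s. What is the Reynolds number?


Step 1: Convert Dh to meters: Dh = 38e-6 m
Step 2: Re = rho * v * Dh / mu
Re = 998 * 0.332 * 38e-6 / 0.006
Re = 2.098


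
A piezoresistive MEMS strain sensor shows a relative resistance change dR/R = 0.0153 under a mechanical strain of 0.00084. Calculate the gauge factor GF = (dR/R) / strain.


Step 1: Identify values.
dR/R = 0.0153, strain = 0.00084
Step 2: GF = (dR/R) / strain = 0.0153 / 0.00084
GF = 18.2


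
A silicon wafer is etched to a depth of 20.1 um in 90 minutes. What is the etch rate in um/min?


Step 1: Etch rate = depth / time
Step 2: rate = 20.1 / 90
rate = 0.223 um/min


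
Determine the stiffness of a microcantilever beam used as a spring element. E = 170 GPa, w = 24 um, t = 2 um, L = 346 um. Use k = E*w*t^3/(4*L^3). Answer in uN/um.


Step 1: Convert E to consistent units (1 GPa = 1000 uN/um^2).
E = 170 GPa = 170000 uN/um^2
Step 2: Compute t^3 = 2^3 = 8
Step 3: Compute L^3 = 346^3 = 41421736
Step 4: k = 170000 * 24 * 8 / (4 * 41421736)
k = 0.197 uN/um


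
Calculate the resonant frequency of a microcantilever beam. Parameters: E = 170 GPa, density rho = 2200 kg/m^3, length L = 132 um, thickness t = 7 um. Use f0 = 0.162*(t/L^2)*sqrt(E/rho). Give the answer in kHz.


Step 1: Convert units to SI.
t_SI = 7e-6 m, L_SI = 132e-6 m
Step 2: Calculate sqrt(E/rho).
sqrt(170e9 / 2200) = 8790.49 m/s
Step 3: Compute f0.
f0 = 0.162 * 7e-6 / (132e-6)^2 * 8790.49 = 572108.3 Hz = 572.11 kHz


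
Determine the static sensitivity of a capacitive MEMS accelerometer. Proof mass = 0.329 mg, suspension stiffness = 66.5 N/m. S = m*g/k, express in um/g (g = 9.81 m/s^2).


Step 1: Convert mass: m = 0.329 mg = 3.29e-07 kg
Step 2: S = m * g / k = 3.29e-07 * 9.81 / 66.5
Step 3: S = 4.85e-08 m/g
Step 4: Convert to um/g: S = 0.049 um/g


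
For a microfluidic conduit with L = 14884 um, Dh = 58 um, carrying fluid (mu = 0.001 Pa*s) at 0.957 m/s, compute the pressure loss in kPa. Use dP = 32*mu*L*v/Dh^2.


Step 1: Convert to SI: L = 14884e-6 m, Dh = 58e-6 m
Step 2: dP = 32 * 0.001 * 14884e-6 * 0.957 / (58e-6)^2
Step 3: dP = 135495.72 Pa
Step 4: Convert to kPa: dP = 135.5 kPa


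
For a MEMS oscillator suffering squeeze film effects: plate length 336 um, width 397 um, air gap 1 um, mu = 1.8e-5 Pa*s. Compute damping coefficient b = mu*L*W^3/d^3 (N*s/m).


Step 1: Convert to SI.
L = 336e-6 m, W = 397e-6 m, d = 1e-6 m
Step 2: W^3 = (397e-6)^3 = 6.26e-11 m^3
Step 3: d^3 = (1e-6)^3 = 1.00e-18 m^3
Step 4: b = 1.8e-5 * 336e-6 * 6.26e-11 / 1.00e-18
b = 3.78e-01 N*s/m


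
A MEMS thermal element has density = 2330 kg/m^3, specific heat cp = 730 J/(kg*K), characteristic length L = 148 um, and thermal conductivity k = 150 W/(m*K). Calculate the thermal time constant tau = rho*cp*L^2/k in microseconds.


Step 1: Convert L to m: L = 148e-6 m
Step 2: L^2 = (148e-6)^2 = 2.1904e-08 m^2
Step 3: tau = 2330 * 730 * 2.1904e-08 / 150 = 2.4837676e-04 s
Step 4: Convert to microseconds (multiply by 1e6).
tau = 248.377 us


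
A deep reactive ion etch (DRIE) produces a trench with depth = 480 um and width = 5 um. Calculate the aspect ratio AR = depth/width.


Step 1: AR = depth / width
Step 2: AR = 480 / 5
AR = 96.0


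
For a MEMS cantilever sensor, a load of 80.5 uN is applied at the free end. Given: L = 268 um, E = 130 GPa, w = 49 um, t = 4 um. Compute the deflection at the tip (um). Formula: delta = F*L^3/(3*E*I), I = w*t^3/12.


Step 1: Calculate the second moment of area.
I = w * t^3 / 12 = 49 * 4^3 / 12 = 261.3333 um^4
Step 2: Convert E to consistent units (1 GPa = 1000 uN/um^2).
E = 130 GPa = 130000 uN/um^2
Step 3: Calculate tip deflection.
delta = F * L^3 / (3 * E * I)
delta = 80.5 * 268^3 / (3 * 130000 * 261.3333)
delta = 15.2034 um


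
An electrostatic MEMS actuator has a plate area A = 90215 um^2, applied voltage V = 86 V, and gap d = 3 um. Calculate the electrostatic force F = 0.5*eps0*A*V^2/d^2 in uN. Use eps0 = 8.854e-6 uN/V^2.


Step 1: Identify parameters.
eps0 = 8.854e-6 uN/V^2, A = 90215 um^2, V = 86 V, d = 3 um
Step 2: Compute V^2 = 86^2 = 7396
Step 3: Compute d^2 = 3^2 = 9
Step 4: F = 0.5 * 8.854e-6 * 90215 * 7396 / 9
F = 328.203 uN


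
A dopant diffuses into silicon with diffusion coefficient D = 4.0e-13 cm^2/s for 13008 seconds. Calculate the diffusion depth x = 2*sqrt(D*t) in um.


Step 1: Compute D*t = 4.0e-13 * 13008 = 5.2032e-09 cm^2
Step 2: sqrt(D*t) = 7.21332e-05 cm
Step 3: x = 2 * 7.21332e-05 cm = 1.442664e-04 cm
Step 4: Convert to um (1 cm = 1e4 um): x = 1.443 um


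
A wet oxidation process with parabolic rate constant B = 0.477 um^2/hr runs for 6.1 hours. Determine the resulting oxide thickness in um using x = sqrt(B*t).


Step 1: Compute B*t = 0.477 * 6.1 = 2.9097
Step 2: x = sqrt(2.9097)
x = 1.706 um


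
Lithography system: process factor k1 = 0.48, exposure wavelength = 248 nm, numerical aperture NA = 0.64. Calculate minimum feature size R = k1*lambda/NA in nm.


Step 1: Identify values: k1 = 0.48, lambda = 248 nm, NA = 0.64
Step 2: R = k1 * lambda / NA
R = 0.48 * 248 / 0.64
R = 186.0 nm


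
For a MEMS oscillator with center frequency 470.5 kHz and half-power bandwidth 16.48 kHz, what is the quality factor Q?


Step 1: Q = f0 / bandwidth
Step 2: Q = 470.5 / 16.48
Q = 28.5


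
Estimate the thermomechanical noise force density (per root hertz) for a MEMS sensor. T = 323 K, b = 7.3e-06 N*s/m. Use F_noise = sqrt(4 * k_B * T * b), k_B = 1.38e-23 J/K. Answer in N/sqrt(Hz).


Step 1: Compute 4 * k_B * T * b
= 4 * 1.38e-23 * 323 * 7.3e-06
= 1.3016e-25 N^2/Hz
Step 2: F_noise = sqrt(1.3016e-25)
F_noise = 3.61e-13 N/sqrt(Hz)


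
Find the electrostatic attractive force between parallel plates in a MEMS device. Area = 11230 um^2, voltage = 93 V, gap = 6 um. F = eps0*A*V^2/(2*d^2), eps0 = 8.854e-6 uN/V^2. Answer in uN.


Step 1: Identify parameters.
eps0 = 8.854e-6 uN/V^2, A = 11230 um^2, V = 93 V, d = 6 um
Step 2: Compute V^2 = 93^2 = 8649
Step 3: Compute d^2 = 6^2 = 36
Step 4: F = 0.5 * 8.854e-6 * 11230 * 8649 / 36
F = 11.944 uN


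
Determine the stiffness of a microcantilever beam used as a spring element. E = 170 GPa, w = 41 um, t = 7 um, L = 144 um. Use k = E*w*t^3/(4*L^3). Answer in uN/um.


Step 1: Convert E to consistent units (1 GPa = 1000 uN/um^2).
E = 170 GPa = 170000 uN/um^2
Step 2: Compute t^3 = 7^3 = 343
Step 3: Compute L^3 = 144^3 = 2985984
Step 4: k = 170000 * 41 * 343 / (4 * 2985984)
k = 200.161 uN/um


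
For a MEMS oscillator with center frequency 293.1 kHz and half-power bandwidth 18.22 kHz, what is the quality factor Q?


Step 1: Q = f0 / bandwidth
Step 2: Q = 293.1 / 18.22
Q = 16.1


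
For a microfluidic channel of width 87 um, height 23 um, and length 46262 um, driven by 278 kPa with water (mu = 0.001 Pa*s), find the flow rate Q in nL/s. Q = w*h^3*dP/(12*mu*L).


Step 1: Convert all dimensions to SI (meters).
w = 87e-6 m, h = 23e-6 m, L = 46262e-6 m, dP = 278e3 Pa
Step 2: Q = w * h^3 * dP / (12 * mu * L)
Q = 87e-6 * (23e-6)^3 * 278e3 / (12 * 0.001 * 46262e-6) = 5.300806e-10 m^3/s
Step 3: Convert Q from m^3/s to nL/s (1 m^3 = 1e12 nL, so multiply by 1e12).
Q = 530.081 nL/s


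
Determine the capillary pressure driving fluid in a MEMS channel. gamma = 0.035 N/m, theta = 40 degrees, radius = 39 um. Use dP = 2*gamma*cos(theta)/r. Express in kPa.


Step 1: cos(40 deg) = 0.766
Step 2: Convert r to m: r = 39e-6 m
Step 3: dP = 2 * 0.035 * 0.766 / 39e-6 = 1374.9 Pa
Step 4: Convert Pa to kPa (divide by 1000).
dP = 1.37 kPa


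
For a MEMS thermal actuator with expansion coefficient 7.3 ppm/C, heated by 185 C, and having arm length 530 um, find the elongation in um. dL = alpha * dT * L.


Step 1: Convert CTE: alpha = 7.3 ppm/C = 7.3e-6 /C
Step 2: dL = 7.3e-6 * 185 * 530
dL = 0.7158 um


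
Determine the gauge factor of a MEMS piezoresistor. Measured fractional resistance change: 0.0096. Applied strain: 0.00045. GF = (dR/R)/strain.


Step 1: Identify values.
dR/R = 0.0096, strain = 0.00045
Step 2: GF = (dR/R) / strain = 0.0096 / 0.00045
GF = 21.3


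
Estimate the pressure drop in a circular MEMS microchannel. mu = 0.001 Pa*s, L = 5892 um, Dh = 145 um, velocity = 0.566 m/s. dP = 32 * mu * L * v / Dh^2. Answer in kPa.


Step 1: Convert to SI: L = 5892e-6 m, Dh = 145e-6 m
Step 2: dP = 32 * 0.001 * 5892e-6 * 0.566 / (145e-6)^2
Step 3: dP = 5075.67 Pa
Step 4: Convert to kPa: dP = 5.08 kPa


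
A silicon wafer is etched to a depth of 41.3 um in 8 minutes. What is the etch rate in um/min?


Step 1: Etch rate = depth / time
Step 2: rate = 41.3 / 8
rate = 5.163 um/min


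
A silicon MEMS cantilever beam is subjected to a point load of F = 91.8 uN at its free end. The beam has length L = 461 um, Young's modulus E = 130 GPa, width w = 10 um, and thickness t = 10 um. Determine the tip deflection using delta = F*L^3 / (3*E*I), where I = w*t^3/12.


Step 1: Calculate the second moment of area.
I = w * t^3 / 12 = 10 * 10^3 / 12 = 833.3333 um^4
Step 2: Convert E to consistent units (1 GPa = 1000 uN/um^2).
E = 130 GPa = 130000 uN/um^2
Step 3: Calculate tip deflection.
delta = F * L^3 / (3 * E * I)
delta = 91.8 * 461^3 / (3 * 130000 * 833.3333)
delta = 27.6734 um


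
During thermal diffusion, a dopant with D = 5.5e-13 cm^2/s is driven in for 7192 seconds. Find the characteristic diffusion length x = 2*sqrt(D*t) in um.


Step 1: Compute D*t = 5.5e-13 * 7192 = 3.9556e-09 cm^2
Step 2: sqrt(D*t) = 6.28936e-05 cm
Step 3: x = 2 * 6.28936e-05 cm = 1.257872e-04 cm
Step 4: Convert to um (1 cm = 1e4 um): x = 1.258 um


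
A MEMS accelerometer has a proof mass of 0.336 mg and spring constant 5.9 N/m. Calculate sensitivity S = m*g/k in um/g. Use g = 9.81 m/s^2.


Step 1: Convert mass: m = 0.336 mg = 3.36e-07 kg
Step 2: S = m * g / k = 3.36e-07 * 9.81 / 5.9
Step 3: S = 5.59e-07 m/g
Step 4: Convert to um/g: S = 0.559 um/g


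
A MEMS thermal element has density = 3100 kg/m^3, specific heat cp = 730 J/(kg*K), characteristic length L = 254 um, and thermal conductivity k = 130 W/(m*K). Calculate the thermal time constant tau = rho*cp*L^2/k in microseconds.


Step 1: Convert L to m: L = 254e-6 m
Step 2: L^2 = (254e-6)^2 = 6.4516e-08 m^2
Step 3: tau = 3100 * 730 * 6.4516e-08 / 130 = 1.12307468e-03 s
Step 4: Convert to microseconds (multiply by 1e6).
tau = 1123.075 us


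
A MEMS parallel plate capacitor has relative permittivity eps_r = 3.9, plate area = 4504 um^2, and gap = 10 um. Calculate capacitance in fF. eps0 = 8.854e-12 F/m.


Step 1: Convert area to m^2: A = 4504e-12 m^2
Step 2: Convert gap to m: d = 10e-6 m
Step 3: C = eps0 * eps_r * A / d
C = 8.854e-12 * 3.9 * 4504e-12 / 10e-6
Step 4: Convert to fF (multiply by 1e15).
C = 15.55 fF


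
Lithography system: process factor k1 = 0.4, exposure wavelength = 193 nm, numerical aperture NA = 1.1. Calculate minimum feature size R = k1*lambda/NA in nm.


Step 1: Identify values: k1 = 0.4, lambda = 193 nm, NA = 1.1
Step 2: R = k1 * lambda / NA
R = 0.4 * 193 / 1.1
R = 70.2 nm


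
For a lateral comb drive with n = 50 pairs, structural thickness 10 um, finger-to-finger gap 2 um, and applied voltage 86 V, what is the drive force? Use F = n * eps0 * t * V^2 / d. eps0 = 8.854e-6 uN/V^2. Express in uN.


Step 1: Parameters: n=50, eps0=8.854e-6 uN/V^2, t=10 um, V=86 V, d=2 um
Step 2: V^2 = 7396
Step 3: F = 50 * 8.854e-6 * 10 * 7396 / 2
F = 16.371 uN
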